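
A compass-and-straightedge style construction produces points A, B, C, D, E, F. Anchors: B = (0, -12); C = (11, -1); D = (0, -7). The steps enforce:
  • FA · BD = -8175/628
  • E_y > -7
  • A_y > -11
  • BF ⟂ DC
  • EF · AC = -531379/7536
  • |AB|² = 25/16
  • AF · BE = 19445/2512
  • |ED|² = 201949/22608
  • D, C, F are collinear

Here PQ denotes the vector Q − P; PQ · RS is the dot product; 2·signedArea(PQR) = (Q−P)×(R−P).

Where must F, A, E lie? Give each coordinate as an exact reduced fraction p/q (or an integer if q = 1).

1. F_x = -330/157  [D, C, F are collinear ∩ BF ⟂ DC]
2. F_y = -1279/157  [D, C, F are collinear ∩ BF ⟂ DC]
   → F = (-330/157, -1279/157)
3. A_y = -43/4  [FA · BD = -8175/628]
4. A_x = 0  [|AB|² = 25/16]
   → A = (0, -43/4)
5. E_x = 1397/471  [AF · BE = 19445/2512 ∩ EF · AC = -531379/7536]
6. E_y = -4165/628  [AF · BE = 19445/2512 ∩ EF · AC = -531379/7536]
   → E = (1397/471, -4165/628)

A = (0, -43/4)
E = (1397/471, -4165/628)
F = (-330/157, -1279/157)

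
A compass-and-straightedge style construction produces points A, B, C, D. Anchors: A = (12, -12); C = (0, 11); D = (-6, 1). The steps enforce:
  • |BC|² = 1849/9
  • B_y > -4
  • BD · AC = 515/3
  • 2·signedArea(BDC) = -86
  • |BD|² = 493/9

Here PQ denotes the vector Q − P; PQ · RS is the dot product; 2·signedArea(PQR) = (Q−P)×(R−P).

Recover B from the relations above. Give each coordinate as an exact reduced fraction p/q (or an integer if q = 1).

B = (0, -10/3)

1. B_x = 0  [BD · AC = 515/3 ∩ 2·signedArea(BDC) = -86]
2. B_y = -10/3  [BD · AC = 515/3 ∩ 2·signedArea(BDC) = -86]
   → B = (0, -10/3)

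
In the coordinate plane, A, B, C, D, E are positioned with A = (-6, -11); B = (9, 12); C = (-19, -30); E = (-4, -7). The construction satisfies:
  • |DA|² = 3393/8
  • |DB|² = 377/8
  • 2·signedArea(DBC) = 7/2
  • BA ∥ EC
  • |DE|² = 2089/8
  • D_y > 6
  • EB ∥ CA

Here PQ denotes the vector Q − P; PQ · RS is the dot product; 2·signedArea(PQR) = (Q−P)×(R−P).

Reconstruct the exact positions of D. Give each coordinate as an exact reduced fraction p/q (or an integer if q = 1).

D = (21/4, 25/4)

1. D_x = 21/4  [line 42·x + -28·y + -91/2 = 0 ∩ |DE|² = 2089/8]
2. D_y = 25/4  [line 42·x + -28·y + -91/2 = 0 ∩ |DE|² = 2089/8]
   → D = (21/4, 25/4)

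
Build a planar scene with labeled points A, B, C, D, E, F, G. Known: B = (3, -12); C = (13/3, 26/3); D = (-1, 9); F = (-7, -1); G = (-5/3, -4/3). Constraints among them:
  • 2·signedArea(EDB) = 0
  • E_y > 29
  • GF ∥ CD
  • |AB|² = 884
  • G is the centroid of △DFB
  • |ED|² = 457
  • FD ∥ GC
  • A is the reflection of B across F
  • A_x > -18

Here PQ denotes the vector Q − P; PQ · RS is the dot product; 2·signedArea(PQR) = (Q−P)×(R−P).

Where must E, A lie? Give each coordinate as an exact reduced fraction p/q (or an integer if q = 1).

1. E_x = -5  [line 21·x + 4·y + -15 = 0 ∩ |ED|² = 457]
2. E_y = 30  [line 21·x + 4·y + -15 = 0 ∩ |ED|² = 457]
   → E = (-5, 30)
3. A_x = -17  [A is the reflection of B across F]
4. A_y = 10  [A is the reflection of B across F]
   → A = (-17, 10)

A = (-17, 10)
E = (-5, 30)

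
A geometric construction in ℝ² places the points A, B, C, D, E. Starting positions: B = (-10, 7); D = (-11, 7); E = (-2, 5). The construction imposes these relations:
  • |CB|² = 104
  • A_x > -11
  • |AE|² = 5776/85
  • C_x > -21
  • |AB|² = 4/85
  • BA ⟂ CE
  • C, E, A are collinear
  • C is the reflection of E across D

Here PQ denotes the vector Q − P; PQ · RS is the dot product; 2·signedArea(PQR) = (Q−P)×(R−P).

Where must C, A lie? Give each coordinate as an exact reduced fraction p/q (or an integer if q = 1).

A = (-854/85, 577/85)
C = (-20, 9)

1. C_x = -20  [C is the reflection of E across D]
2. C_y = 9  [C is the reflection of E across D]
   → C = (-20, 9)
3. A_x = -854/85  [C, E, A are collinear ∩ BA ⟂ CE]
4. A_y = 577/85  [C, E, A are collinear ∩ BA ⟂ CE]
   → A = (-854/85, 577/85)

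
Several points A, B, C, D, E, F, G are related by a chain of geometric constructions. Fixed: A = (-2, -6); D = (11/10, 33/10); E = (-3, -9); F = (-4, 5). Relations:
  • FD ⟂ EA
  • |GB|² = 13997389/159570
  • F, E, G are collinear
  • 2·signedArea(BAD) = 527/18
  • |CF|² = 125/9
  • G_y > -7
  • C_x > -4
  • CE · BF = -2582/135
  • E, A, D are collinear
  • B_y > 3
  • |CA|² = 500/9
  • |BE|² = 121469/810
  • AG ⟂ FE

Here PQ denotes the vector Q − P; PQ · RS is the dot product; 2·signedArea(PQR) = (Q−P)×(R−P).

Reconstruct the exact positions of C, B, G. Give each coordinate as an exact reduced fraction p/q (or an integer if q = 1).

B = (-187/90, 289/90)
C = (-10/3, 4/3)
G = (-632/197, -1199/197)

1. B_x = -187/90  [line -93/10·x + 31/10·y + -527/18 = 0 ∩ |BE|² = 121469/810]
2. B_y = 289/90  [line -93/10·x + 31/10·y + -527/18 = 0 ∩ |BE|² = 121469/810]
   → B = (-187/90, 289/90)
3. G_x = -632/197  [F, E, G are collinear ∩ AG ⟂ FE]
4. G_y = -1199/197  [F, E, G are collinear ∩ AG ⟂ FE]
   → G = (-632/197, -1199/197)
5. C_x = -10/3  [line 173/90·x + -161/90·y + 1187/135 = 0 ∩ |CA|² = 500/9]
6. C_y = 4/3  [line 173/90·x + -161/90·y + 1187/135 = 0 ∩ |CA|² = 500/9]
   → C = (-10/3, 4/3)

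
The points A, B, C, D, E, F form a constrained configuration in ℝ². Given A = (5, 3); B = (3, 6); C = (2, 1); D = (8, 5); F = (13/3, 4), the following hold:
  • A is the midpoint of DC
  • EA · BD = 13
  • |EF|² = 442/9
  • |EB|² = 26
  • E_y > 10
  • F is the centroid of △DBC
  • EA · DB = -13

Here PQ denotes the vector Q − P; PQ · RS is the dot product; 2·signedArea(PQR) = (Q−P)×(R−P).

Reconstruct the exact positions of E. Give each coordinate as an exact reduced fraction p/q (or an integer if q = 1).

E = (4, 11)

1. E_x = 4  [line -5·x + 1·y + 9 = 0 ∩ |EF|² = 442/9]
2. E_y = 11  [line -5·x + 1·y + 9 = 0 ∩ |EF|² = 442/9]
   → E = (4, 11)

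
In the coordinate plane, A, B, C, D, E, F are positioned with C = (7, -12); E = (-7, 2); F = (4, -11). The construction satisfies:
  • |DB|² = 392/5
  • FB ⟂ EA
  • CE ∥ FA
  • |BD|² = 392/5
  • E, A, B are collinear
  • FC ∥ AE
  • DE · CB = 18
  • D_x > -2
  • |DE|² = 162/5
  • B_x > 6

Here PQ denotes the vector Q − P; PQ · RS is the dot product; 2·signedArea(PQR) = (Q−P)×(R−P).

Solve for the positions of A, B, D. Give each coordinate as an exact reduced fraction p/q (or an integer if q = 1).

A = (-10, 3)
B = (34/5, -13/5)
D = (-8/5, 1/5)

1. A_x = -10  [FC ∥ AE ∩ CE ∥ FA]
2. A_y = 3  [FC ∥ AE ∩ CE ∥ FA]
   → A = (-10, 3)
3. B_x = 34/5  [E, A, B are collinear ∩ FB ⟂ EA]
4. B_y = -13/5  [E, A, B are collinear ∩ FB ⟂ EA]
   → B = (34/5, -13/5)
5. D_x = -8/5  [line 1/5·x + -47/5·y + 11/5 = 0 ∩ |DE|² = 162/5]
6. D_y = 1/5  [line 1/5·x + -47/5·y + 11/5 = 0 ∩ |DE|² = 162/5]
   → D = (-8/5, 1/5)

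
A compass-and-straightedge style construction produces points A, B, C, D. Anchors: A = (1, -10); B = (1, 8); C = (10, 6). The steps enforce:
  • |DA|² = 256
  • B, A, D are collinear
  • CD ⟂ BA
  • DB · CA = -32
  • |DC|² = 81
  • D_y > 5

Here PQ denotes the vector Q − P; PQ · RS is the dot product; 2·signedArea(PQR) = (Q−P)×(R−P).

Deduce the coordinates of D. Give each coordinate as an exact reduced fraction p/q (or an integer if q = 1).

D = (1, 6)

1. D_x = 1  [B, A, D are collinear ∩ CD ⟂ BA]
2. D_y = 6  [B, A, D are collinear ∩ CD ⟂ BA]
   → D = (1, 6)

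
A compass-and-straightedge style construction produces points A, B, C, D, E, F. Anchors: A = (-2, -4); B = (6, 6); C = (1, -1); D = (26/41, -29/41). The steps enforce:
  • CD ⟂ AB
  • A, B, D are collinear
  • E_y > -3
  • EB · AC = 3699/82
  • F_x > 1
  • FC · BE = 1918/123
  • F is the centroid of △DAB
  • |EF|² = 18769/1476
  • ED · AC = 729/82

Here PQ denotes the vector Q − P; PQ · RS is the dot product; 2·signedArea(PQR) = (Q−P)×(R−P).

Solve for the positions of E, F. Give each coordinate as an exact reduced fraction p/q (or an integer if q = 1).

E = (-28/41, -193/82)
F = (190/123, 53/123)

1. F_x = 190/123  [F is the centroid of △DAB]
2. F_y = 53/123  [F is the centroid of △DAB]
   → F = (190/123, 53/123)
3. E_x = -28/41  [EB · AC = 3699/82 ∩ FC · BE = 1918/123]
4. E_y = -193/82  [EB · AC = 3699/82 ∩ FC · BE = 1918/123]
   → E = (-28/41, -193/82)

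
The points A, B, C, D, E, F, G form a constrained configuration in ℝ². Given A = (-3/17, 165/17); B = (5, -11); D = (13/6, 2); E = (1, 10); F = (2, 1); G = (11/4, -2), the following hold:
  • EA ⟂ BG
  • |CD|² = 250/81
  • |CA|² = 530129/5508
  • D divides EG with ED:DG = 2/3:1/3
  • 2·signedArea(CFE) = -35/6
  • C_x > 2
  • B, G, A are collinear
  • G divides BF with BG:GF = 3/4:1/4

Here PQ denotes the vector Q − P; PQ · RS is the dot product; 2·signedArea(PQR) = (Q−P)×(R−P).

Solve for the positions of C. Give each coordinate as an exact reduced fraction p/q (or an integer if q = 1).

C = (49/18, 1/3)

1. C_x = 49/18  [line -9·x + -1·y + 149/6 = 0 ∩ |CA|² = 530129/5508]
2. C_y = 1/3  [line -9·x + -1·y + 149/6 = 0 ∩ |CA|² = 530129/5508]
   → C = (49/18, 1/3)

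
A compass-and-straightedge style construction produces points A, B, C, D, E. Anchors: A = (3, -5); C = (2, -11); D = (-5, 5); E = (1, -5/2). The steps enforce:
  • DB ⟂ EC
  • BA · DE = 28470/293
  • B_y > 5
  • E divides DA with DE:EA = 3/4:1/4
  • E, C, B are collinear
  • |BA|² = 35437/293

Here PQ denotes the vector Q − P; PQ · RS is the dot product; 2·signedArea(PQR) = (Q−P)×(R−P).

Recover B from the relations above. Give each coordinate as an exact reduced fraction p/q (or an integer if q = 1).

B = (14/293, 1639/293)

1. B_x = 14/293  [E, C, B are collinear ∩ DB ⟂ EC]
2. B_y = 1639/293  [E, C, B are collinear ∩ DB ⟂ EC]
   → B = (14/293, 1639/293)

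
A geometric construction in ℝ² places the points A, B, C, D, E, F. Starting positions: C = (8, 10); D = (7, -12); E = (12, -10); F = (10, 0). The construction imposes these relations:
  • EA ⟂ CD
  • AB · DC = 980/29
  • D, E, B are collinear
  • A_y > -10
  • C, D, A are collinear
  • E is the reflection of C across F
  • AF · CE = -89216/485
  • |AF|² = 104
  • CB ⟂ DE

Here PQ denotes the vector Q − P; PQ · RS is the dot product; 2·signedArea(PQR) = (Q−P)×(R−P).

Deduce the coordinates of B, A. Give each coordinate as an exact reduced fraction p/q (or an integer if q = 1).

1. B_x = 448/29  [D, E, B are collinear ∩ CB ⟂ DE]
2. B_y = -250/29  [D, E, B are collinear ∩ CB ⟂ DE]
   → B = (448/29, -250/29)
3. A_x = 3444/485  [C, D, A are collinear ∩ EA ⟂ CD]
4. A_y = -4742/485  [C, D, A are collinear ∩ EA ⟂ CD]
   → A = (3444/485, -4742/485)

A = (3444/485, -4742/485)
B = (448/29, -250/29)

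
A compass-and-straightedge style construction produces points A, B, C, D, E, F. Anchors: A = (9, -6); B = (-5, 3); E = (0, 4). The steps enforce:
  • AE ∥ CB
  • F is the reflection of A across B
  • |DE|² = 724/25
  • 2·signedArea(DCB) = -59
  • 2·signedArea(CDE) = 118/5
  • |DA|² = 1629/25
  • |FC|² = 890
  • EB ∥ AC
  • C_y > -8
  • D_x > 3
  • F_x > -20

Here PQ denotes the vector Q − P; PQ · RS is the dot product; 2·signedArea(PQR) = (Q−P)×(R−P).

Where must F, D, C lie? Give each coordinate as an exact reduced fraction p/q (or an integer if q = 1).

C = (4, -7)
D = (18/5, 0)
F = (-19, 12)

1. F_x = -19  [F is the reflection of A across B]
2. F_y = 12  [F is the reflection of A across B]
   → F = (-19, 12)
3. C_x = 4  [AE ∥ CB ∩ EB ∥ AC]
4. C_y = -7  [AE ∥ CB ∩ EB ∥ AC]
   → C = (4, -7)
5. D_x = 18/5  [2·signedArea(DCB) = -59 ∩ 2·signedArea(CDE) = 118/5]
6. D_y = 0  [2·signedArea(DCB) = -59 ∩ 2·signedArea(CDE) = 118/5]
   → D = (18/5, 0)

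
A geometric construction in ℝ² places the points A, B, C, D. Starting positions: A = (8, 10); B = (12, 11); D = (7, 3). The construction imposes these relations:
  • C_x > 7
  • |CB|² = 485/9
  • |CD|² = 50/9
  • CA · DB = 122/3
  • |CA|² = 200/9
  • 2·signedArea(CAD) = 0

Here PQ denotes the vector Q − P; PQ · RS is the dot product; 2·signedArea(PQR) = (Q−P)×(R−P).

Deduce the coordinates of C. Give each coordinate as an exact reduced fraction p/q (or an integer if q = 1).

C = (22/3, 16/3)

1. C_x = 22/3  [2·signedArea(CAD) = 0 ∩ CA · DB = 122/3]
2. C_y = 16/3  [2·signedArea(CAD) = 0 ∩ CA · DB = 122/3]
   → C = (22/3, 16/3)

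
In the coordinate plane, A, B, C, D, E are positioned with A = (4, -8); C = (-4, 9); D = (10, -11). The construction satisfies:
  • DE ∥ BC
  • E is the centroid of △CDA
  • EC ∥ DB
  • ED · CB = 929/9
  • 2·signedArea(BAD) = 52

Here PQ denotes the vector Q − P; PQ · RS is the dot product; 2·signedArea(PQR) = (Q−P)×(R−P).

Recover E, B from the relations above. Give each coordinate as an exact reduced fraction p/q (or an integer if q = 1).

1. E_x = 10/3  [E is the centroid of △CDA]
2. E_y = -10/3  [E is the centroid of △CDA]
   → E = (10/3, -10/3)
3. B_x = 8/3  [DE ∥ BC ∩ EC ∥ DB]
4. B_y = 4/3  [DE ∥ BC ∩ EC ∥ DB]
   → B = (8/3, 4/3)

B = (8/3, 4/3)
E = (10/3, -10/3)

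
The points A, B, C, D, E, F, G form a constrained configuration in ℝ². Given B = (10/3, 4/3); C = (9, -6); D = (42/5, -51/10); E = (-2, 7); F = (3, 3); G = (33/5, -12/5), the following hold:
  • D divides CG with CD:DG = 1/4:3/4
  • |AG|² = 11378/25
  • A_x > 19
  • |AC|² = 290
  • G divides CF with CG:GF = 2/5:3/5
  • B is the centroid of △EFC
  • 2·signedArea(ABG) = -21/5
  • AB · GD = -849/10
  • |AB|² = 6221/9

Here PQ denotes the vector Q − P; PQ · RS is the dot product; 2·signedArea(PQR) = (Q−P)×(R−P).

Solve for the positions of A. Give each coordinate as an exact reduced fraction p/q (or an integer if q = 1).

A = (20, -19)

1. A_x = 20  [AB · GD = -849/10 ∩ 2·signedArea(ABG) = -21/5]
2. A_y = -19  [AB · GD = -849/10 ∩ 2·signedArea(ABG) = -21/5]
   → A = (20, -19)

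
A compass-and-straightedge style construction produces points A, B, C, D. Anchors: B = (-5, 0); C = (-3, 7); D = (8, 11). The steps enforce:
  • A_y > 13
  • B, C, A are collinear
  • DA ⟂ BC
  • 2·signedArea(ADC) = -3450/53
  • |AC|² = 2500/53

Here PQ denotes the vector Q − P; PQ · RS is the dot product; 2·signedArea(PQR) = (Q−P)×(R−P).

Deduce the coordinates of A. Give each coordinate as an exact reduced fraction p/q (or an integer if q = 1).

A = (-59/53, 721/53)

1. A_x = -59/53  [B, C, A are collinear ∩ DA ⟂ BC]
2. A_y = 721/53  [B, C, A are collinear ∩ DA ⟂ BC]
   → A = (-59/53, 721/53)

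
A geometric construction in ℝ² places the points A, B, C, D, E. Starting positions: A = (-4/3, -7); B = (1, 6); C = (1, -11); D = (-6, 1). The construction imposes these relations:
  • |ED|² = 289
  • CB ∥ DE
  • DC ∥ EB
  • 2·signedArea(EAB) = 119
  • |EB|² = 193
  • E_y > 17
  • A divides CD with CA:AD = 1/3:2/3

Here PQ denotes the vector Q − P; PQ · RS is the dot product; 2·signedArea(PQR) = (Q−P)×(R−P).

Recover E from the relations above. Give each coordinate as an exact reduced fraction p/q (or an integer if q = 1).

1. E_x = -6  [DC ∥ EB ∩ CB ∥ DE]
2. E_y = 18  [DC ∥ EB ∩ CB ∥ DE]
   → E = (-6, 18)

E = (-6, 18)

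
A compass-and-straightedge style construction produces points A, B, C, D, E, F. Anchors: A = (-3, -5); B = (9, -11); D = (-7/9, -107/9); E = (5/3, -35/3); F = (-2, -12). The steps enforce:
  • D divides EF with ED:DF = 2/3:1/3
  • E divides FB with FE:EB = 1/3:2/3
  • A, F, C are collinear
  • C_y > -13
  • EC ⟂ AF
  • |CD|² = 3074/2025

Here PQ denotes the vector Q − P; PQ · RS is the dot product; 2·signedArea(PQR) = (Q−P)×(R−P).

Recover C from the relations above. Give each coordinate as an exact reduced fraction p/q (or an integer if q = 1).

1. C_x = -148/75  [A, F, C are collinear ∩ EC ⟂ AF]
2. C_y = -914/75  [A, F, C are collinear ∩ EC ⟂ AF]
   → C = (-148/75, -914/75)

C = (-148/75, -914/75)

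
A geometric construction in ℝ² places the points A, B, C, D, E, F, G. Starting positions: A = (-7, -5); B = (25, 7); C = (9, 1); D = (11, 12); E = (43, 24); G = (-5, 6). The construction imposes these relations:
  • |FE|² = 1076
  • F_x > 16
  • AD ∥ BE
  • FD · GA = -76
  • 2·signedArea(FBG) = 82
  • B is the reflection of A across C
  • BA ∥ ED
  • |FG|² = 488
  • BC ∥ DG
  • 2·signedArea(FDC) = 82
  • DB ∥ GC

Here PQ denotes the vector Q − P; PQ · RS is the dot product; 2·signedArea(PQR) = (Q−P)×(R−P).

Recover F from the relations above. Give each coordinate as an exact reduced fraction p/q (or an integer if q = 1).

F = (17, 4)

1. F_x = 17  [FD · GA = -76 ∩ 2·signedArea(FBG) = 82]
2. F_y = 4  [FD · GA = -76 ∩ 2·signedArea(FBG) = 82]
   → F = (17, 4)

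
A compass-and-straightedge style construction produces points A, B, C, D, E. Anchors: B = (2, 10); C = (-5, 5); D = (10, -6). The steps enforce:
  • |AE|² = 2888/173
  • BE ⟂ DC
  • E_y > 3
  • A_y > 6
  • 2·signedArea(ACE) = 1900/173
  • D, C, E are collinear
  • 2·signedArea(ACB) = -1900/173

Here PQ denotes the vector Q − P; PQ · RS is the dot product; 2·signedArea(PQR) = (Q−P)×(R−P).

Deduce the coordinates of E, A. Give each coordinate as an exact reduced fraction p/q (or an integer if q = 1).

A = (-72/173, 1160/173)
E = (-490/173, 590/173)

1. E_x = -490/173  [D, C, E are collinear ∩ BE ⟂ DC]
2. E_y = 590/173  [D, C, E are collinear ∩ BE ⟂ DC]
   → E = (-490/173, 590/173)
3. A_x = -72/173  [2·signedArea(ACB) = -1900/173 ∩ 2·signedArea(ACE) = 1900/173]
4. A_y = 1160/173  [2·signedArea(ACB) = -1900/173 ∩ 2·signedArea(ACE) = 1900/173]
   → A = (-72/173, 1160/173)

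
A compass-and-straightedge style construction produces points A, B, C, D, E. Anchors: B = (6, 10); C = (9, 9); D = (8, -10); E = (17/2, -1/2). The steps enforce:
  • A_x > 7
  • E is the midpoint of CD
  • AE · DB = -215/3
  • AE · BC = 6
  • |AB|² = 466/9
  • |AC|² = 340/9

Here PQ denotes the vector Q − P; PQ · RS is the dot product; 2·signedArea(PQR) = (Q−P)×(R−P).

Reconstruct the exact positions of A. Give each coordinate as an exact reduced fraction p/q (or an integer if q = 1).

1. A_x = 23/3  [AE · DB = -215/3 ∩ AE · BC = 6]
2. A_y = 3  [AE · DB = -215/3 ∩ AE · BC = 6]
   → A = (23/3, 3)

A = (23/3, 3)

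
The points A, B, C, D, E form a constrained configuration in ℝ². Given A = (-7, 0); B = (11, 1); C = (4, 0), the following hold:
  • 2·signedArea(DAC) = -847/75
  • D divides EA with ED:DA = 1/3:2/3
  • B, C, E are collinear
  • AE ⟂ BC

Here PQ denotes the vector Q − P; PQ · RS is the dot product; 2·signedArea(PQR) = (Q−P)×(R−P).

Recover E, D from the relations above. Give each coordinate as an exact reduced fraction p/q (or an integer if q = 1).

D = (-514/75, -77/75)
E = (-339/50, -77/50)

1. E_x = -339/50  [B, C, E are collinear ∩ AE ⟂ BC]
2. E_y = -77/50  [B, C, E are collinear ∩ AE ⟂ BC]
   → E = (-339/50, -77/50)
3. D_x = -514/75  [D divides EA with ED:DA = 1/3:2/3]
4. D_y = -77/75  [D divides EA with ED:DA = 1/3:2/3]
   → D = (-514/75, -77/75)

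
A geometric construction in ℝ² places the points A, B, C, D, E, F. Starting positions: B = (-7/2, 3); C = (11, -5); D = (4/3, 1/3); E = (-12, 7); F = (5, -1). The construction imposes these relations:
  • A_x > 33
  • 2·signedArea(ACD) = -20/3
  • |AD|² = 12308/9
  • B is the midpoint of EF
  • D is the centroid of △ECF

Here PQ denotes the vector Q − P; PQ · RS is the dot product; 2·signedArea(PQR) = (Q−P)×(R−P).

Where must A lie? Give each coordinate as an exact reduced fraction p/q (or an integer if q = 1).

1. A_x = 34  [line -16/3·x + -29/3·y + 17 = 0 ∩ |AD|² = 12308/9]
2. A_y = -17  [line -16/3·x + -29/3·y + 17 = 0 ∩ |AD|² = 12308/9]
   → A = (34, -17)

A = (34, -17)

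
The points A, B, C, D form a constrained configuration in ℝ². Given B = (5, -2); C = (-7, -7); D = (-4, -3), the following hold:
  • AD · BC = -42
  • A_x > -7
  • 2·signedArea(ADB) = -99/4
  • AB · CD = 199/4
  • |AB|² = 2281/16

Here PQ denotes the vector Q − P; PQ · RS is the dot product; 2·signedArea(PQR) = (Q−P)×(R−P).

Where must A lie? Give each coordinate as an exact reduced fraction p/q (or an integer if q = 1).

A = (-25/4, -6)

1. A_x = -25/4  [2·signedArea(ADB) = -99/4 ∩ AD · BC = -42]
2. A_y = -6  [2·signedArea(ADB) = -99/4 ∩ AD · BC = -42]
   → A = (-25/4, -6)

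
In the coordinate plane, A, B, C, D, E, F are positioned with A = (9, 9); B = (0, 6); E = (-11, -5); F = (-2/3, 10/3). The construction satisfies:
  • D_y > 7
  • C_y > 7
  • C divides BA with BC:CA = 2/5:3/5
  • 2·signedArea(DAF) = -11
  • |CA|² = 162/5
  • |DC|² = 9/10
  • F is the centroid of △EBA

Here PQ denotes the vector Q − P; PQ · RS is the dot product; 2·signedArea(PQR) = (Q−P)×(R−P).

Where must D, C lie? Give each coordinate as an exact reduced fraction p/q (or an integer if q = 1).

C = (18/5, 36/5)
D = (9/2, 15/2)

1. C_x = 18/5  [C divides BA with BC:CA = 2/5:3/5]
2. C_y = 36/5  [C divides BA with BC:CA = 2/5:3/5]
   → C = (18/5, 36/5)
3. D_x = 9/2  [line 17/3·x + -29/3·y + 47 = 0 ∩ |DC|² = 9/10]
4. D_y = 15/2  [line 17/3·x + -29/3·y + 47 = 0 ∩ |DC|² = 9/10]
   → D = (9/2, 15/2)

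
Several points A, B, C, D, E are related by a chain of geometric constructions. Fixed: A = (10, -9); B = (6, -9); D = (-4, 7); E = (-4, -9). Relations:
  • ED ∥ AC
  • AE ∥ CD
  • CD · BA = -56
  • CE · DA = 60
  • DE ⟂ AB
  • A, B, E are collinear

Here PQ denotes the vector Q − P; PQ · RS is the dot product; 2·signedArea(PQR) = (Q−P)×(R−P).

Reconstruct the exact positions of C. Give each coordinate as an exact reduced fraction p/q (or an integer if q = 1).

1. C_x = 10  [AE ∥ CD ∩ ED ∥ AC]
2. C_y = 7  [AE ∥ CD ∩ ED ∥ AC]
   → C = (10, 7)

C = (10, 7)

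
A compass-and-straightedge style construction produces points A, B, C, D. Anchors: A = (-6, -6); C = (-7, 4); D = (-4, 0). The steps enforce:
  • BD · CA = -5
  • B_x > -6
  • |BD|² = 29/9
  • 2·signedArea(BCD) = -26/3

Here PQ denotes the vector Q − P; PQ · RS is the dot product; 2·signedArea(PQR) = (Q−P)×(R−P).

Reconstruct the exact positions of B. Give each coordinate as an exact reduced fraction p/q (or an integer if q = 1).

1. B_x = -17/3  [BD · CA = -5 ∩ 2·signedArea(BCD) = -26/3]
2. B_y = -2/3  [BD · CA = -5 ∩ 2·signedArea(BCD) = -26/3]
   → B = (-17/3, -2/3)

B = (-17/3, -2/3)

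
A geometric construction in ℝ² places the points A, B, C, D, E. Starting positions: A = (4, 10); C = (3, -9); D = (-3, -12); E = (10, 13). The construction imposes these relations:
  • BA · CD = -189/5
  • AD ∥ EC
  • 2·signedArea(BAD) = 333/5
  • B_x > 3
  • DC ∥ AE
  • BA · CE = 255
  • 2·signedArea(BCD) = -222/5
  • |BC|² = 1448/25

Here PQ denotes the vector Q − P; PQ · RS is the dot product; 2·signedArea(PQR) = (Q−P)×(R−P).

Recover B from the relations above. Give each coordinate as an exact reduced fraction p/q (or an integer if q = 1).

B = (17/5, -7/5)

1. B_x = 17/5  [2·signedArea(BAD) = 333/5 ∩ 2·signedArea(BCD) = -222/5]
2. B_y = -7/5  [2·signedArea(BAD) = 333/5 ∩ 2·signedArea(BCD) = -222/5]
   → B = (17/5, -7/5)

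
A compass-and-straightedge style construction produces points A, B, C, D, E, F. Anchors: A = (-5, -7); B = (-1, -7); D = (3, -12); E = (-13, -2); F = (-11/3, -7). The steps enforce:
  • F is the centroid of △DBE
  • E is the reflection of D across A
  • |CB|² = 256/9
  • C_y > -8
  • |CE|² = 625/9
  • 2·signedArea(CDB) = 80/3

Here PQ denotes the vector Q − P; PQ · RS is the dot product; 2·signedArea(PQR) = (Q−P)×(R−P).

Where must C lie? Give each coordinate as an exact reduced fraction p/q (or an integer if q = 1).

C = (-19/3, -7)

1. C_x = -19/3  [line -5·x + -4·y + -179/3 = 0 ∩ |CB|² = 256/9]
2. C_y = -7  [line -5·x + -4·y + -179/3 = 0 ∩ |CB|² = 256/9]
   → C = (-19/3, -7)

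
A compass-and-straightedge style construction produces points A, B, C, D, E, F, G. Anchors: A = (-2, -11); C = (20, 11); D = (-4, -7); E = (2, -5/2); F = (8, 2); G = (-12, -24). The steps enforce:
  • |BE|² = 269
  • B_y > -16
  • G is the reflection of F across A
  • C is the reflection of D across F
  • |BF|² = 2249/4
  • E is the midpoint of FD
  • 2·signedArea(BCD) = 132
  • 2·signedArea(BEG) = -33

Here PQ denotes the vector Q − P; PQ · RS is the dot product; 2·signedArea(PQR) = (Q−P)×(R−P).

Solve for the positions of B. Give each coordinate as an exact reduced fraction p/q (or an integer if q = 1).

1. B_x = -8  [2·signedArea(BCD) = 132 ∩ 2·signedArea(BEG) = -33]
2. B_y = -31/2  [2·signedArea(BCD) = 132 ∩ 2·signedArea(BEG) = -33]
   → B = (-8, -31/2)

B = (-8, -31/2)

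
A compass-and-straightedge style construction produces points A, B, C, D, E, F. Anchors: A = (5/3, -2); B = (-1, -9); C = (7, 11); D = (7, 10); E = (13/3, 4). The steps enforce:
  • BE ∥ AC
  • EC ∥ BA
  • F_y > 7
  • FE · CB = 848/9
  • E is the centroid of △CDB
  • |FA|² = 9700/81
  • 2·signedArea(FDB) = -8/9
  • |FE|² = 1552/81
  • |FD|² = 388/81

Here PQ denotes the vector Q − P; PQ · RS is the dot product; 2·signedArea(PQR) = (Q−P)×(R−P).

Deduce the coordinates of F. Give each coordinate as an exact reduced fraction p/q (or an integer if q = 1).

1. F_x = 55/9  [FE · CB = 848/9 ∩ 2·signedArea(FDB) = -8/9]
2. F_y = 8  [FE · CB = 848/9 ∩ 2·signedArea(FDB) = -8/9]
   → F = (55/9, 8)

F = (55/9, 8)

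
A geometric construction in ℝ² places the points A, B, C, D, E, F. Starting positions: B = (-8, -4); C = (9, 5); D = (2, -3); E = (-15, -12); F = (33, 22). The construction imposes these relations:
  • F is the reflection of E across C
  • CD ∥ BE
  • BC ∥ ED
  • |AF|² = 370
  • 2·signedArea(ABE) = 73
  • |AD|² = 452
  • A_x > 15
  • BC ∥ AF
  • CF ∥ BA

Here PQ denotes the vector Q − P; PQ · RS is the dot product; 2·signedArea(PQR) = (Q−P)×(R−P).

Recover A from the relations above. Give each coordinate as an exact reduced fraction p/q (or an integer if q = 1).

1. A_x = 16  [BC ∥ AF ∩ CF ∥ BA]
2. A_y = 13  [BC ∥ AF ∩ CF ∥ BA]
   → A = (16, 13)

A = (16, 13)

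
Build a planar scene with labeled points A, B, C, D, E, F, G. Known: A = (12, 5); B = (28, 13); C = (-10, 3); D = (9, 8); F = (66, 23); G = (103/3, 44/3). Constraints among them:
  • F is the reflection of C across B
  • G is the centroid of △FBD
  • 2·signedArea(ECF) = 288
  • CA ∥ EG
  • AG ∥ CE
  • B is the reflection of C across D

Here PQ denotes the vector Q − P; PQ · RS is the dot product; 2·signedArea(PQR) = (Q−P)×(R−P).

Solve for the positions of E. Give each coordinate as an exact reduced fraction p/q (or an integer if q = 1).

E = (37/3, 38/3)

1. E_x = 37/3  [CA ∥ EG ∩ AG ∥ CE]
2. E_y = 38/3  [CA ∥ EG ∩ AG ∥ CE]
   → E = (37/3, 38/3)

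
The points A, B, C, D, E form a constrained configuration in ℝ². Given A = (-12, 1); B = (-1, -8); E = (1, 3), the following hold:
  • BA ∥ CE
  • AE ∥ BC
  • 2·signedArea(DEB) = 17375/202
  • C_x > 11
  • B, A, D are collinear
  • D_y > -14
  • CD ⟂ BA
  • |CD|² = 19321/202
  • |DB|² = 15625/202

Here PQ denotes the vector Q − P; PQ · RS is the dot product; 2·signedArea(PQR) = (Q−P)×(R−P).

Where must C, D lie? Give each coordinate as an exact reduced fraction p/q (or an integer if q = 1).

1. C_x = 12  [BA ∥ CE ∩ AE ∥ BC]
2. C_y = -6  [BA ∥ CE ∩ AE ∥ BC]
   → C = (12, -6)
3. D_x = 1173/202  [B, A, D are collinear ∩ CD ⟂ BA]
4. D_y = -2741/202  [B, A, D are collinear ∩ CD ⟂ BA]
   → D = (1173/202, -2741/202)

C = (12, -6)
D = (1173/202, -2741/202)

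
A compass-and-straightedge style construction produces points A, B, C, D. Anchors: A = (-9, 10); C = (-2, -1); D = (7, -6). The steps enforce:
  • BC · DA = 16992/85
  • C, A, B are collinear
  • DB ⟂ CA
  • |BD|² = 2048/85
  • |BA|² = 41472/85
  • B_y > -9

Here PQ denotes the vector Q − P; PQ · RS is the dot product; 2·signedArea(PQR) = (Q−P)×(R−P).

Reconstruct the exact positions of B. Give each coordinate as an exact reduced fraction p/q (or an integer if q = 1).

B = (243/85, -734/85)

1. B_x = 243/85  [C, A, B are collinear ∩ DB ⟂ CA]
2. B_y = -734/85  [C, A, B are collinear ∩ DB ⟂ CA]
   → B = (243/85, -734/85)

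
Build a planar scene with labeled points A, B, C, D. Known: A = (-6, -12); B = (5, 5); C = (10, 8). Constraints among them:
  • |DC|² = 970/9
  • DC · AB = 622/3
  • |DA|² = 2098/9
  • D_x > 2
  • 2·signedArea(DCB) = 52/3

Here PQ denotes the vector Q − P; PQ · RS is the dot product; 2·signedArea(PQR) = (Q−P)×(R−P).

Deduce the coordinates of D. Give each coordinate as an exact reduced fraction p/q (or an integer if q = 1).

D = (3, 1/3)

1. D_x = 3  [DC · AB = 622/3 ∩ 2·signedArea(DCB) = 52/3]
2. D_y = 1/3  [DC · AB = 622/3 ∩ 2·signedArea(DCB) = 52/3]
   → D = (3, 1/3)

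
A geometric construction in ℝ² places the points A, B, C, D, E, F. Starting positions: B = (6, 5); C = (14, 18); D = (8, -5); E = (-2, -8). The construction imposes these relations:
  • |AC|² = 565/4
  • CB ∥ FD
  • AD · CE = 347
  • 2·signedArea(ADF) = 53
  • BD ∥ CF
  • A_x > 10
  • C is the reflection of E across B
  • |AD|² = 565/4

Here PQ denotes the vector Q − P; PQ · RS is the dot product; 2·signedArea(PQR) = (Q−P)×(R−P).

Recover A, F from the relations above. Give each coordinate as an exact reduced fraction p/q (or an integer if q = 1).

1. A_x = 11  [line 16·x + 26·y + -345 = 0 ∩ |AC|² = 565/4]
2. A_y = 13/2  [line 16·x + 26·y + -345 = 0 ∩ |AC|² = 565/4]
   → A = (11, 13/2)
3. F_x = 16  [2·signedArea(ADF) = 53 ∩ CB ∥ FD]
4. F_y = 8  [2·signedArea(ADF) = 53 ∩ CB ∥ FD]
   → F = (16, 8)

A = (11, 13/2)
F = (16, 8)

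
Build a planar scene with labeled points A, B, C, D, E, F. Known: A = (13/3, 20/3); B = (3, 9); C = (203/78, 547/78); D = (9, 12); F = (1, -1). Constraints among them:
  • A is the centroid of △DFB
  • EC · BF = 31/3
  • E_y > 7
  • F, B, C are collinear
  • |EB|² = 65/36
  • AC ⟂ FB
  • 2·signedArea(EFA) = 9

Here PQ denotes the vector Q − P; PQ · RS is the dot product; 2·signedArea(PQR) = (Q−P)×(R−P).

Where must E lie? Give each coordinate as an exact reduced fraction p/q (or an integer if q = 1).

1. E_x = 11/3  [2·signedArea(EFA) = 9 ∩ EC · BF = 31/3]
2. E_y = 47/6  [2·signedArea(EFA) = 9 ∩ EC · BF = 31/3]
   → E = (11/3, 47/6)

E = (11/3, 47/6)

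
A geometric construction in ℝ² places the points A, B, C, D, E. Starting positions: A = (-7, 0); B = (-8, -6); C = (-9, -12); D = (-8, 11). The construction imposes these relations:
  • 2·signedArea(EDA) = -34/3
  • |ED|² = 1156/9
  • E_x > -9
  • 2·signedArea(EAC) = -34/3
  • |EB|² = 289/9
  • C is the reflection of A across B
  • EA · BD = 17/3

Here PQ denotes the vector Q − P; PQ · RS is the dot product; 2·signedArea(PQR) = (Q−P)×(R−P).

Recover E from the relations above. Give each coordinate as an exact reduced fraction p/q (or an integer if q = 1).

E = (-8, -1/3)

1. E_x = -8  [2·signedArea(EDA) = -34/3 ∩ 2·signedArea(EAC) = -34/3]
2. E_y = -1/3  [2·signedArea(EDA) = -34/3 ∩ 2·signedArea(EAC) = -34/3]
   → E = (-8, -1/3)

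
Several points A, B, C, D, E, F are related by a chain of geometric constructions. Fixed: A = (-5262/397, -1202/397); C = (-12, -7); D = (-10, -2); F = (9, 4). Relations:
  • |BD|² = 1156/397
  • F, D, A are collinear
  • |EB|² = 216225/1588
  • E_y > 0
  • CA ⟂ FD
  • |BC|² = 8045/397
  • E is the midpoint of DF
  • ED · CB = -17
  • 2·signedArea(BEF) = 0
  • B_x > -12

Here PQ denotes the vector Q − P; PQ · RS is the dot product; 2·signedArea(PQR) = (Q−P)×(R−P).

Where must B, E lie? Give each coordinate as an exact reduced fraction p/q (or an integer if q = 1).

B = (-4616/397, -998/397)
E = (-1/2, 1)

1. E_x = -1/2  [E is the midpoint of DF]
2. E_y = 1  [E is the midpoint of DF]
   → E = (-1/2, 1)
3. B_x = -4616/397  [2·signedArea(BEF) = 0 ∩ ED · CB = -17]
4. B_y = -998/397  [2·signedArea(BEF) = 0 ∩ ED · CB = -17]
   → B = (-4616/397, -998/397)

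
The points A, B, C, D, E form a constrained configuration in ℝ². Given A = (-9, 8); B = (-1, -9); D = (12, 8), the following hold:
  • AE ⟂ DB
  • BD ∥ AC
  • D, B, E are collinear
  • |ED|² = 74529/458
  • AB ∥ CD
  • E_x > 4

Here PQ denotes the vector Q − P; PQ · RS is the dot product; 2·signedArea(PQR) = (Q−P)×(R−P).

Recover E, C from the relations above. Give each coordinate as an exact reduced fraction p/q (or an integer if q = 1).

1. E_x = 1947/458  [D, B, E are collinear ∩ AE ⟂ DB]
2. E_y = -977/458  [D, B, E are collinear ∩ AE ⟂ DB]
   → E = (1947/458, -977/458)
3. C_x = 4  [AB ∥ CD ∩ BD ∥ AC]
4. C_y = 25  [AB ∥ CD ∩ BD ∥ AC]
   → C = (4, 25)

C = (4, 25)
E = (1947/458, -977/458)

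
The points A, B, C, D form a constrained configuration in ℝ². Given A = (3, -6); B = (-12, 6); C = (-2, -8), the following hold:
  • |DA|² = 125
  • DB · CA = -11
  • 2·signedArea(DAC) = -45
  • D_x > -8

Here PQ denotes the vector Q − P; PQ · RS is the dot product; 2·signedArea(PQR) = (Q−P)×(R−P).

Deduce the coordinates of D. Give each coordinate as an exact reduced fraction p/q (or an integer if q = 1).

1. D_x = -7  [2·signedArea(DAC) = -45 ∩ DB · CA = -11]
2. D_y = -1  [2·signedArea(DAC) = -45 ∩ DB · CA = -11]
   → D = (-7, -1)

D = (-7, -1)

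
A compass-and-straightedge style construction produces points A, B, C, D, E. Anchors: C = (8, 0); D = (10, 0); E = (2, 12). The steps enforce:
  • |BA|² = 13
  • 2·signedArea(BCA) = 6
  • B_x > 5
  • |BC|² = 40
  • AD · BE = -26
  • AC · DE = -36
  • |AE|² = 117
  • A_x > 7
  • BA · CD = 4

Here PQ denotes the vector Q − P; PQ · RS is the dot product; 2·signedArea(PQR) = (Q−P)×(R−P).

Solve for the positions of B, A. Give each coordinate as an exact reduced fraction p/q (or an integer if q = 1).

A = (8, 3)
B = (6, 6)

1. A_x = 8  [line 8·x + -12·y + -28 = 0 ∩ |AE|² = 117]
2. A_y = 3  [line 8·x + -12·y + -28 = 0 ∩ |AE|² = 117]
   → A = (8, 3)
3. B_x = 6  [2·signedArea(BCA) = 6 ∩ AD · BE = -26]
4. B_y = 6  [2·signedArea(BCA) = 6 ∩ AD · BE = -26]
   → B = (6, 6)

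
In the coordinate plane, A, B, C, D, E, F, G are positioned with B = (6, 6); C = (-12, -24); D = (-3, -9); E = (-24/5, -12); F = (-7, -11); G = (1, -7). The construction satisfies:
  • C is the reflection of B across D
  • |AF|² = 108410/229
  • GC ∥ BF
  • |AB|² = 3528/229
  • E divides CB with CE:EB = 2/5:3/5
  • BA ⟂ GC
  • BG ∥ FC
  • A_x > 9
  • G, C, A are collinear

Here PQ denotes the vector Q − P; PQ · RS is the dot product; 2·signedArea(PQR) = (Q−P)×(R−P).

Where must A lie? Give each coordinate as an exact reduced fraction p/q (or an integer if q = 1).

A = (2088/229, 828/229)

1. A_x = 2088/229  [G, C, A are collinear ∩ BA ⟂ GC]
2. A_y = 828/229  [G, C, A are collinear ∩ BA ⟂ GC]
   → A = (2088/229, 828/229)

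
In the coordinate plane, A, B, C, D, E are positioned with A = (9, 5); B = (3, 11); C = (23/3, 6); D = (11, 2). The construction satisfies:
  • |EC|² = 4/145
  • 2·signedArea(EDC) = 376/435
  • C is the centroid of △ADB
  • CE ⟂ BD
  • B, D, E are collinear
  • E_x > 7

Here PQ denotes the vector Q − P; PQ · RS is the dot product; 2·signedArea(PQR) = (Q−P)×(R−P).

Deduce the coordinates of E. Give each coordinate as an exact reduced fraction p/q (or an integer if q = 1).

E = (3281/435, 854/145)

1. E_x = 3281/435  [B, D, E are collinear ∩ CE ⟂ BD]
2. E_y = 854/145  [B, D, E are collinear ∩ CE ⟂ BD]
   → E = (3281/435, 854/145)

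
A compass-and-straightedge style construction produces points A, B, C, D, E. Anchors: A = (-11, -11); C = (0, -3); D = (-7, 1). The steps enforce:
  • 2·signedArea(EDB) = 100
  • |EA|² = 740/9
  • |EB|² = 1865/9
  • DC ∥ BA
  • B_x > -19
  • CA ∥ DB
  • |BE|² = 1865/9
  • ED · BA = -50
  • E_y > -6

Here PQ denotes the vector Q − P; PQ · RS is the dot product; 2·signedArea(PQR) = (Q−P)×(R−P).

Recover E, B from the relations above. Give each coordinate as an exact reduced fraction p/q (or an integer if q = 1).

1. B_x = -18  [DC ∥ BA ∩ CA ∥ DB]
2. B_y = -7  [DC ∥ BA ∩ CA ∥ DB]
   → B = (-18, -7)
3. E_x = -11/3  [ED · BA = -50 ∩ 2·signedArea(EDB) = 100]
4. E_y = -17/3  [ED · BA = -50 ∩ 2·signedArea(EDB) = 100]
   → E = (-11/3, -17/3)

B = (-18, -7)
E = (-11/3, -17/3)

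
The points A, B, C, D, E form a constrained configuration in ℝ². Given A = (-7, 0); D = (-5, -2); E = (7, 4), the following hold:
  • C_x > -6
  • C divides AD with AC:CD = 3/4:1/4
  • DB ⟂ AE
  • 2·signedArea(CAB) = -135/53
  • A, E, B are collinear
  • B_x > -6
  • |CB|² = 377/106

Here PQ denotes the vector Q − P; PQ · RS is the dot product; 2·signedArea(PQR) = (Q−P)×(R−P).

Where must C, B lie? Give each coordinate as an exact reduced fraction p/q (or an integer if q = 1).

B = (-301/53, 20/53)
C = (-11/2, -3/2)

1. C_x = -11/2  [C divides AD with AC:CD = 3/4:1/4]
2. C_y = -3/2  [C divides AD with AC:CD = 3/4:1/4]
   → C = (-11/2, -3/2)
3. B_x = -301/53  [A, E, B are collinear ∩ DB ⟂ AE]
4. B_y = 20/53  [A, E, B are collinear ∩ DB ⟂ AE]
   → B = (-301/53, 20/53)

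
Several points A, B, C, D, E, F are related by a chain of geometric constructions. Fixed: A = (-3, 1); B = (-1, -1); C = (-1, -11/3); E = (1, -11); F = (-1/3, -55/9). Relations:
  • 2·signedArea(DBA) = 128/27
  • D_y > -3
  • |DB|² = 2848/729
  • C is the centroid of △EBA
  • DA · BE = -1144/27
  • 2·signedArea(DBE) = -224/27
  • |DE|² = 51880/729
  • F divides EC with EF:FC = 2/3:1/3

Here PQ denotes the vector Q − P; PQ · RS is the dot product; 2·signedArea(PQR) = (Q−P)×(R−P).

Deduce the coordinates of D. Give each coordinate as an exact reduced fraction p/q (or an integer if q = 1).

D = (-13/9, -79/27)

1. D_x = -13/9  [2·signedArea(DBE) = -224/27 ∩ 2·signedArea(DBA) = 128/27]
2. D_y = -79/27  [2·signedArea(DBE) = -224/27 ∩ 2·signedArea(DBA) = 128/27]
   → D = (-13/9, -79/27)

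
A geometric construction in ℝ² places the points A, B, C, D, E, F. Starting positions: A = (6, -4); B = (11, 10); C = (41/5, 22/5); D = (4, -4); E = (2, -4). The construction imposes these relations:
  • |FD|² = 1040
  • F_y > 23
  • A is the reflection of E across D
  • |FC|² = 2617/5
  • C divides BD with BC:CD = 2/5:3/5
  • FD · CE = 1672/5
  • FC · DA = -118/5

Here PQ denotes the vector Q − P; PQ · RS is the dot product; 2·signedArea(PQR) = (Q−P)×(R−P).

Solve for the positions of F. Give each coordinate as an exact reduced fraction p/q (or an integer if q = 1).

F = (20, 24)

1. F_x = 20  [FD · CE = 1672/5 ∩ FC · DA = -118/5]
2. F_y = 24  [FD · CE = 1672/5 ∩ FC · DA = -118/5]
   → F = (20, 24)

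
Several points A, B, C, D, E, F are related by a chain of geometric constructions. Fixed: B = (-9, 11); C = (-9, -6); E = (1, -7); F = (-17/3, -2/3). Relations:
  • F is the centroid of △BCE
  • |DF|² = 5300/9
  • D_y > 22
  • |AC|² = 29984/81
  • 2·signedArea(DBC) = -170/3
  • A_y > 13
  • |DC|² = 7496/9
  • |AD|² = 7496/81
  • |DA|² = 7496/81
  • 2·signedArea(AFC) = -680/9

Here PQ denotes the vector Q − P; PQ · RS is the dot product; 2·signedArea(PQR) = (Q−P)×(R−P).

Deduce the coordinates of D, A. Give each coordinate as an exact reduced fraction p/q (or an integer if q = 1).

A = (-101/9, 118/9)
D = (-37/3, 68/3)

1. D_x = -37/3  [2·signedArea(DBC) = -170/3]
2. D_y = 68/3  [|DF|² = 5300/9]
   → D = (-37/3, 68/3)
3. A_x = -101/9  [line 16/3·x + -10/3·y + 932/9 = 0 ∩ |AC|² = 29984/81]
4. A_y = 118/9  [line 16/3·x + -10/3·y + 932/9 = 0 ∩ |AC|² = 29984/81]
   → A = (-101/9, 118/9)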